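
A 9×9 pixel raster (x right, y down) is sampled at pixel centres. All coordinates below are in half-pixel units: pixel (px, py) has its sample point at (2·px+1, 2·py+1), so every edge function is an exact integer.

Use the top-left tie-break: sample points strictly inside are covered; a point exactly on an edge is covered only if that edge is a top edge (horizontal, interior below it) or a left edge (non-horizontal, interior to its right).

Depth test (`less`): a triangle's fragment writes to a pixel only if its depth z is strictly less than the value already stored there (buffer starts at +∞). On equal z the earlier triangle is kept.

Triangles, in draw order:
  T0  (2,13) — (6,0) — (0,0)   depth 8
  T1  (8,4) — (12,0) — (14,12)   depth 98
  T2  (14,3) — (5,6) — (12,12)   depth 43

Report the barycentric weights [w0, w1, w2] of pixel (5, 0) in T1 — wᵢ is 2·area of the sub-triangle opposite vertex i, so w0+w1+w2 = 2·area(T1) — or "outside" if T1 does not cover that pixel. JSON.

T0:
  2·area = 78  (B↔C swapped to make it positive)
  edge (2, 13)→(0, 0): d=(-2,-13) top-left  bias=+0
  edge (0, 0)→(6, 0): d=(6,0) top-left  bias=+0
  edge (6, 0)→(2, 13): d=(-4,13) right/bottom  bias=-1
    (0,0)@(1, 1): e=[11,6,61] → █
    (1,0)@(3, 1): e=[37,6,35] → █
    (2,0)@(5, 1): e=[63,6,9] → █
    (3,0)@(7, 1): e=[89,6,-17] → ·
    (0,1)@(1, 3): e=[7,18,53] → █
    (3,1)@(7, 3): e=[85,18,-25] → ·
    (0,2)@(1, 5): e=[3,30,45] → █
    (2,2)@(5, 5): e=[55,30,-7] → ·
    (0,3)@(1, 7): e=[-1,42,37] → ·
    (1,3)@(3, 7): e=[25,42,11] → █
    (2,3)@(5, 7): e=[51,42,-15] → ·
    (1,4)@(3, 9): e=[21,54,3] → █
  covered (10 px):
    █ █ █ · · · · · ·
    █ █ █ · · · · · ·
    █ █ · · · · · · ·
    · █ · · · · · · ·
    · █ · · · · · · ·
    · · · · · · · · ·
    · · · · · · · · ·
    · · · · · · · · ·
    · · · · · · · · ·
T1:
  2·area = 56
  edge (8, 4)→(12, 0): d=(4,-4) top-left  bias=+0
  edge (12, 0)→(14, 12): d=(2,12) right/bottom  bias=-1
  edge (14, 12)→(8, 4): d=(-6,-8) top-left  bias=+0
    (5,0)@(11, 1): e=[0,14,42] → █  [on edge]
    (6,0)@(13, 1): e=[8,-10,58] → ·
    (4,1)@(9, 3): e=[0,42,14] → █  [on edge]
    (6,1)@(13, 3): e=[16,-6,46] → ·
    (3,2)@(7, 5): e=[0,70,-14] → ·  [on edge]
    (4,2)@(9, 5): e=[8,46,2] → █
    (6,2)@(13, 5): e=[24,-2,34] → ·
    (2,3)@(5, 7): e=[0,98,-42] → ·  [on edge]
    (4,3)@(9, 7): e=[16,50,-10] → ·
    (5,3)@(11, 7): e=[24,26,6] → █
    (6,3)@(13, 7): e=[32,2,22] → █
    (7,3)@(15, 7): e=[40,-22,38] → ·
    (1,4)@(3, 9): e=[0,126,-70] → ·  [on edge]
    (0,5)@(1, 11): e=[0,154,-98] → ·  [on edge]
  covered (8 px):
    · · · · · █ · · ·
    · · · · █ █ · · ·
    · · · · █ █ · · ·
    · · · · · █ █ · ·
    · · · · · · █ · ·
    · · · · · · · · ·
    · · · · · · · · ·
    · · · · · · · · ·
    · · · · · · · · ·
T2:
  2·area = 75  (B↔C swapped to make it positive)
  edge (14, 3)→(12, 12): d=(-2,9) right/bottom  bias=-1
  edge (12, 12)→(5, 6): d=(-7,-6) top-left  bias=+0
  edge (5, 6)→(14, 3): d=(9,-3) top-left  bias=+0
    (4,2)@(9, 5): e=[41,31,3] → █
    (5,2)@(11, 5): e=[23,43,9] → █
    (6,2)@(13, 5): e=[5,55,15] → █
    (7,2)@(15, 5): e=[-13,67,21] → ·
    (3,3)@(7, 7): e=[55,5,15] → █
    (7,3)@(15, 7): e=[-17,53,39] → ·
    (3,4)@(7, 9): e=[51,-9,33] → ·
    (4,4)@(9, 9): e=[33,3,39] → █
    (6,4)@(13, 9): e=[-3,27,51] → ·
    (4,5)@(9, 11): e=[29,-11,57] → ·
    (5,5)@(11, 11): e=[11,1,63] → █
    (6,5)@(13, 11): e=[-7,13,69] → ·
  covered (10 px):
    · · · · · · · · ·
    · · · · · · · · ·
    · · · · █ █ █ · ·
    · · · █ █ █ █ · ·
    · · · · █ █ · · ·
    · · · · · █ · · ·
    · · · · · · · · ·
    · · · · · · · · ·
    · · · · · · · · ·

Result: [14,42,0]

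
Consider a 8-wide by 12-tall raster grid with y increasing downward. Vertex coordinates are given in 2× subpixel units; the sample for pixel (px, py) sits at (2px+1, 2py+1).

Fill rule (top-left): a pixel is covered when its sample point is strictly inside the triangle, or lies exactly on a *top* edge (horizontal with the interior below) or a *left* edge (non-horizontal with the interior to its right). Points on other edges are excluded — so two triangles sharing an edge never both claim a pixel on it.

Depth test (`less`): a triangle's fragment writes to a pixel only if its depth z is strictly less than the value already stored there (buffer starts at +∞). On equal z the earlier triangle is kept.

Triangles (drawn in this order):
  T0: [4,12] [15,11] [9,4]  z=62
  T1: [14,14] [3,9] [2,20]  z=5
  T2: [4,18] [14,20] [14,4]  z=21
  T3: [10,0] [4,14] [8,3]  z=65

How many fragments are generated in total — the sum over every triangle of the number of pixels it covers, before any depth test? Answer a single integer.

T0:
  2·area = 83  (B↔C swapped to make it positive)
  edge (4, 12)→(9, 4): d=(5,-8) top-left  bias=+0
  edge (9, 4)→(15, 11): d=(6,7) right/bottom  bias=-1
  edge (15, 11)→(4, 12): d=(-11,1) right/bottom  bias=-1
    (4,2)@(9, 5): e=[5,6,72] → █
    (5,2)@(11, 5): e=[21,-8,70] → ·
    (4,3)@(9, 7): e=[15,18,50] → █
    (5,3)@(11, 7): e=[31,4,48] → █
    (6,3)@(13, 7): e=[47,-10,46] → ·
    (3,4)@(7, 9): e=[9,44,30] → █
    (6,4)@(13, 9): e=[57,2,24] → █
    (7,4)@(15, 9): e=[73,-12,22] → ·
    (2,5)@(5, 11): e=[3,70,10] → █
    (7,5)@(15, 11): e=[83,0,0] → ·  [on edge]
    (2,6)@(5, 13): e=[13,82,-12] → ·
    (3,6)@(7, 13): e=[29,68,-14] → ·
  covered (12 px):
    · · · · · · · ·
    · · · · · · · ·
    · · · · █ · · ·
    · · · · █ █ · ·
    · · · █ █ █ █ ·
    · · █ █ █ █ █ ·
    · · · · · · · ·
    · · · · · · · ·
    · · · · · · · ·
    · · · · · · · ·
    · · · · · · · ·
    · · · · · · · ·
T1:
  2·area = 126  (B↔C swapped to make it positive)
  edge (14, 14)→(2, 20): d=(-12,6) right/bottom  bias=-1
  edge (2, 20)→(3, 9): d=(1,-11) top-left  bias=+0
  edge (3, 9)→(14, 14): d=(11,5) right/bottom  bias=-1
    (1,4)@(3, 9): e=[126,0,0] → ·  [on edge]
    (1,5)@(3, 11): e=[102,2,22] → █
    (2,5)@(5, 11): e=[90,24,12] → █
    (3,5)@(7, 11): e=[78,46,2] → █
    (4,5)@(9, 11): e=[66,68,-8] → ·
    (1,6)@(3, 13): e=[78,4,44] → █
    (4,6)@(9, 13): e=[42,70,14] → █
    (5,6)@(11, 13): e=[30,92,4] → █
    (6,6)@(13, 13): e=[18,114,-6] → ·
    (1,7)@(3, 15): e=[54,6,66] → █
    (6,7)@(13, 15): e=[-6,116,16] → ·
    (1,8)@(3, 17): e=[30,8,88] → █
  covered (17 px):
    · · · · · · · ·
    · · · · · · · ·
    · · · · · · · ·
    · · · · · · · ·
    · · · · · · · ·
    · █ █ █ · · · ·
    · █ █ █ █ █ · ·
    · █ █ █ █ █ · ·
    · █ █ █ · · · ·
    · █ · · · · · ·
    · · · · · · · ·
    · · · · · · · ·
T2:
  2·area = 160  (B↔C swapped to make it positive)
  edge (4, 18)→(14, 4): d=(10,-14) top-left  bias=+0
  edge (14, 4)→(14, 20): d=(0,16) right/bottom  bias=-1
  edge (14, 20)→(4, 18): d=(-10,-2) top-left  bias=+0
    (6,3)@(13, 7): e=[16,16,128] → █
    (7,3)@(15, 7): e=[44,-16,132] → ·
    (5,4)@(11, 9): e=[8,48,104] → █
    (7,4)@(15, 9): e=[64,-16,112] → ·
    (4,5)@(9, 11): e=[0,80,80] → █  [on edge]
    (7,5)@(15, 11): e=[84,-16,92] → ·
    (4,6)@(9, 13): e=[20,80,60] → █
    (7,6)@(15, 13): e=[104,-16,72] → ·
    (3,7)@(7, 15): e=[12,112,36] → █
    (7,7)@(15, 15): e=[124,-16,52] → ·
    (2,8)@(5, 17): e=[4,144,12] → █
    (7,8)@(15, 17): e=[144,-16,32] → ·
    (4,9)@(9, 19): e=[80,80,0] → █  [on edge]
  covered (21 px):
    · · · · · · · ·
    · · · · · · · ·
    · · · · · · · ·
    · · · · · · █ ·
    · · · · · █ █ ·
    · · · · █ █ █ ·
    · · · · █ █ █ ·
    · · · █ █ █ █ ·
    · · █ █ █ █ █ ·
    · · · · █ █ █ ·
    · · · · · · · ·
    · · · · · · · ·
T3:
  2·area = 10
  edge (10, 0)→(4, 14): d=(-6,14) right/bottom  bias=-1
  edge (4, 14)→(8, 3): d=(4,-11) top-left  bias=+0
  edge (8, 3)→(10, 0): d=(2,-3) top-left  bias=+0
    (3,3)@(7, 7): e=[0,5,5] → ·  [on edge]
    (0,10)@(1, 21): e=[0,-5,15] → ·  [on edge]
  covered (0 px):
    · · · · · · · ·
    · · · · · · · ·
    · · · · · · · ·
    · · · · · · · ·
    · · · · · · · ·
    · · · · · · · ·
    · · · · · · · ·
    · · · · · · · ·
    · · · · · · · ·
    · · · · · · · ·
    · · · · · · · ·
    · · · · · · · ·

Result: 50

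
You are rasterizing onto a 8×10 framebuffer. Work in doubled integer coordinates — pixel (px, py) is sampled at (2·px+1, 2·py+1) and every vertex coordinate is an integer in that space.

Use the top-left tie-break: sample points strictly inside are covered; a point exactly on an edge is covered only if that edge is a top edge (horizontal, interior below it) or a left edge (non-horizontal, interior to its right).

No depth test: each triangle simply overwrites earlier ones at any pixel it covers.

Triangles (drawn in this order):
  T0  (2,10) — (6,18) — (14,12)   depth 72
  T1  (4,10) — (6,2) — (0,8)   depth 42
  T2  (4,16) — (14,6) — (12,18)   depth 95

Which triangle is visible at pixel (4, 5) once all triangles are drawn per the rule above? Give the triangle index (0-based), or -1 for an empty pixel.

T0:
  2·area = 88  (B↔C swapped to make it positive)
  edge (2, 10)→(14, 12): d=(12,2) right/bottom  bias=-1
  edge (14, 12)→(6, 18): d=(-8,6) right/bottom  bias=-1
  edge (6, 18)→(2, 10): d=(-4,-8) top-left  bias=+0
    (1,5)@(3, 11): e=[10,74,4] → #
    (2,5)@(5, 11): e=[6,62,20] → #
    (3,5)@(7, 11): e=[2,50,36] → #
    (4,5)@(9, 11): e=[-2,38,52] → ·
    (1,6)@(3, 13): e=[34,58,-4] → ·
    (2,6)@(5, 13): e=[30,46,12] → #
    (4,6)@(9, 13): e=[22,22,44] → #
    (5,6)@(11, 13): e=[18,10,60] → #
    (6,6)@(13, 13): e=[14,-2,76] → ·
    (2,7)@(5, 15): e=[54,30,4] → #
    (5,7)@(11, 15): e=[42,-6,52] → ·
    (2,8)@(5, 17): e=[78,14,-4] → ·
  covered (11 px):
    · · · · · · · ·
    · · · · · · · ·
    · · · · · · · ·
    · · · · · · · ·
    · · · · · · · ·
    · # # # · · · ·
    · · # # # # · ·
    · · # # # · · ·
    · · · # · · · ·
    · · · · · · · ·
T1:
  2·area = 36  (B↔C swapped to make it positive)
  edge (4, 10)→(0, 8): d=(-4,-2) top-left  bias=+0
  edge (0, 8)→(6, 2): d=(6,-6) top-left  bias=+0
  edge (6, 2)→(4, 10): d=(-2,8) right/bottom  bias=-1
    (3,0)@(7, 1): e=[42,0,-6] → ·  [on edge]
    (2,1)@(5, 3): e=[30,0,6] → #  [on edge]
    (3,1)@(7, 3): e=[34,12,-10] → ·
    (1,2)@(3, 5): e=[18,0,18] → #  [on edge]
    (3,2)@(7, 5): e=[26,24,-14] → ·
    (0,3)@(1, 7): e=[6,0,30] → #  [on edge]
    (2,3)@(5, 7): e=[14,24,-2] → ·
    (0,4)@(1, 9): e=[-2,12,26] → ·
    (1,4)@(3, 9): e=[2,24,10] → #
    (2,4)@(5, 9): e=[6,36,-6] → ·
    (1,5)@(3, 11): e=[-6,36,6] → ·
  covered (6 px):
    · · · · · · · ·
    · · # · · · · ·
    · # # · · · · ·
    # # · · · · · ·
    · # · · · · · ·
    · · · · · · · ·
    · · · · · · · ·
    · · · · · · · ·
    · · · · · · · ·
    · · · · · · · ·
T2:
  2·area = 100
  edge (4, 16)→(14, 6): d=(10,-10) top-left  bias=+0
  edge (14, 6)→(12, 18): d=(-2,12) right/bottom  bias=-1
  edge (12, 18)→(4, 16): d=(-8,-2) top-left  bias=+0
    (7,2)@(15, 5): e=[0,-10,110] → ·  [on edge]
    (6,3)@(13, 7): e=[0,10,90] → #  [on edge]
    (7,3)@(15, 7): e=[20,-14,94] → ·
    (5,4)@(11, 9): e=[0,30,70] → #  [on edge]
    (7,4)@(15, 9): e=[40,-18,78] → ·
    (4,5)@(9, 11): e=[0,50,50] → #  [on edge]
    (7,5)@(15, 11): e=[60,-22,62] → ·
    (3,6)@(7, 13): e=[0,70,30] → #  [on edge]
    (6,6)@(13, 13): e=[60,-2,42] → ·
    (2,7)@(5, 15): e=[0,90,10] → #  [on edge]
    (6,7)@(13, 15): e=[80,-6,26] → ·
    (1,8)@(3, 17): e=[0,110,-10] → ·  [on edge]
    (0,9)@(1, 19): e=[0,130,-30] → ·  [on edge]
  covered (15 px):
    · · · · · · · ·
    · · · · · · · ·
    · · · · · · · ·
    · · · · · · # ·
    · · · · · # # ·
    · · · · # # # ·
    · · · # # # · ·
    · · # # # # · ·
    · · · · # # · ·
    · · · · · · · ·

Z-buffer (winner per pixel, '.' = empty):
  . . . . . . . .
  . . 1 . . . . .
  . 1 1 . . . . .
  1 1 . . . . 2 .
  . 1 . . . 2 2 .
  . 0 0 0 2 2 2 .
  . . 0 2 2 2 . .
  . . 2 2 2 2 . .
  . . . 0 2 2 . .
  . . . . . . . .

Final: 2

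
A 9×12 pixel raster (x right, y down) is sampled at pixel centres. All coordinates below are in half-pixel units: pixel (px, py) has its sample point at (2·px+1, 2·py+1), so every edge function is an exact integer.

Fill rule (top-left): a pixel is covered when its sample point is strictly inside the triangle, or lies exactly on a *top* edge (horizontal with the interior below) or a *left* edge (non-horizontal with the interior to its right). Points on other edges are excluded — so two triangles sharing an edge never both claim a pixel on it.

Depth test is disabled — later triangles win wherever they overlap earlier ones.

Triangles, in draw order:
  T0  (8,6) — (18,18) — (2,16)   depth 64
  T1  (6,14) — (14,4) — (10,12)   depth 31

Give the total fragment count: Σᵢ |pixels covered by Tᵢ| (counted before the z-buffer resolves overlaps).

T0:
  2·area = 172
  edge (8, 6)→(18, 18): d=(10,12) right/bottom  bias=-1
  edge (18, 18)→(2, 16): d=(-16,-2) top-left  bias=+0
  edge (2, 16)→(8, 6): d=(6,-10) top-left  bias=+0
    (5,0)@(11, 1): e=[-86,258,0] → ·  [on edge]
    (3,4)@(7, 9): e=[42,122,8] → █
    (4,4)@(9, 9): e=[18,126,28] → █
    (5,4)@(11, 9): e=[-6,130,48] → ·
    (2,5)@(5, 11): e=[86,86,0] → █  [on edge]
    (5,5)@(11, 11): e=[14,98,60] → █
    (6,5)@(13, 11): e=[-10,102,80] → ·
    (2,6)@(5, 13): e=[106,54,12] → █
    (6,6)@(13, 13): e=[10,70,92] → █
    (7,6)@(15, 13): e=[-14,74,112] → ·
    (1,7)@(3, 15): e=[150,18,4] → █
    (7,7)@(15, 15): e=[6,42,124] → █
  covered (22 px):
    · · · · · · · · ·
    · · · · · · · · ·
    · · · · · · · · ·
    · · · · · · · · ·
    · · · █ █ · · · ·
    · · █ █ █ █ · · ·
    · · █ █ █ █ █ · ·
    · █ █ █ █ █ █ █ ·
    · · · · · █ █ █ █
    · · · · · · · · ·
    · · · · · · · · ·
    · · · · · · · · ·
T1:
  2·area = 24
  edge (6, 14)→(14, 4): d=(8,-10) top-left  bias=+0
  edge (14, 4)→(10, 12): d=(-4,8) right/bottom  bias=-1
  edge (10, 12)→(6, 14): d=(-4,2) right/bottom  bias=-1
    (5,4)@(11, 9): e=[10,4,10] → █
    (6,4)@(13, 9): e=[30,-12,6] → ·
    (4,5)@(9, 11): e=[6,12,6] → █
    (5,5)@(11, 11): e=[26,-4,2] → ·
    (3,6)@(7, 13): e=[2,20,2] → █
    (4,6)@(9, 13): e=[22,4,-2] → ·
    (3,7)@(7, 15): e=[18,12,-6] → ·
  covered (3 px):
    · · · · · · · · ·
    · · · · · · · · ·
    · · · · · · · · ·
    · · · · · · · · ·
    · · · · · █ · · ·
    · · · · █ · · · ·
    · · · █ · · · · ·
    · · · · · · · · ·
    · · · · · · · · ·
    · · · · · · · · ·
    · · · · · · · · ·
    · · · · · · · · ·

Answer: 25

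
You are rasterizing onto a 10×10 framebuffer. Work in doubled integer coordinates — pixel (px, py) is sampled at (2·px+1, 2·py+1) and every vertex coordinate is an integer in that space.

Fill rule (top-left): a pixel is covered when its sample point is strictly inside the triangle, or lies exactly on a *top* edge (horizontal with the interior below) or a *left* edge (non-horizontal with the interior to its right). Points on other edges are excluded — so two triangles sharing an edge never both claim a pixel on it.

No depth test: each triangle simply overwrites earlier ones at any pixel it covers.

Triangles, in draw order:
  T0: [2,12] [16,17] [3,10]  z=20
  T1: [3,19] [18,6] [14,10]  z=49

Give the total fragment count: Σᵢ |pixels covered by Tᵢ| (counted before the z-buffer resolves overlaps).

T0:
  2·area = 33  (B↔C swapped to make it positive)
  edge (2, 12)→(3, 10): d=(1,-2) top-left  bias=+0
  edge (3, 10)→(16, 17): d=(13,7) right/bottom  bias=-1
  edge (16, 17)→(2, 12): d=(-14,-5) top-left  bias=+0
    (1,5)@(3, 11): e=[1,13,19] → #
    (2,5)@(5, 11): e=[5,-1,29] → ·
    (1,6)@(3, 13): e=[3,39,-9] → ·
    (2,6)@(5, 13): e=[7,25,1] → #
    (3,6)@(7, 13): e=[11,11,11] → #
    (4,6)@(9, 13): e=[15,-3,21] → ·
    (2,7)@(5, 15): e=[9,51,-27] → ·
    (3,7)@(7, 15): e=[13,37,-17] → ·
    (5,7)@(11, 15): e=[21,9,3] → #
    (6,7)@(13, 15): e=[25,-5,13] → ·
    (5,8)@(11, 17): e=[23,35,-25] → ·
  covered (4 px):
    · · · · · · · · · ·
    · · · · · · · · · ·
    · · · · · · · · · ·
    · · · · · · · · · ·
    · · · · · · · · · ·
    · # · · · · · · · ·
    · · # # · · · · · ·
    · · · · · # · · · ·
    · · · · · · · · · ·
    · · · · · · · · · ·
T1:
  2·area = 8
  edge (3, 19)→(18, 6): d=(15,-13) top-left  bias=+0
  edge (18, 6)→(14, 10): d=(-4,4) right/bottom  bias=-1
  edge (14, 10)→(3, 19): d=(-11,9) right/bottom  bias=-1
    (9,2)@(19, 5): e=[-2,0,10] → ·  [on edge]
    (8,3)@(17, 7): e=[2,0,6] → ·  [on edge]
    (7,4)@(15, 9): e=[6,0,2] → ·  [on edge]
    (6,5)@(13, 11): e=[10,0,-2] → ·  [on edge]
    (5,6)@(11, 13): e=[14,0,-6] → ·  [on edge]
    (4,7)@(9, 15): e=[18,0,-10] → ·  [on edge]
    (3,8)@(7, 17): e=[22,0,-14] → ·  [on edge]
    (1,9)@(3, 19): e=[0,8,0] → ·  [on edge]
    (2,9)@(5, 19): e=[26,0,-18] → ·  [on edge]
  covered (0 px):
    · · · · · · · · · ·
    · · · · · · · · · ·
    · · · · · · · · · ·
    · · · · · · · · · ·
    · · · · · · · · · ·
    · · · · · · · · · ·
    · · · · · · · · · ·
    · · · · · · · · · ·
    · · · · · · · · · ·
    · · · · · · · · · ·

Final: 4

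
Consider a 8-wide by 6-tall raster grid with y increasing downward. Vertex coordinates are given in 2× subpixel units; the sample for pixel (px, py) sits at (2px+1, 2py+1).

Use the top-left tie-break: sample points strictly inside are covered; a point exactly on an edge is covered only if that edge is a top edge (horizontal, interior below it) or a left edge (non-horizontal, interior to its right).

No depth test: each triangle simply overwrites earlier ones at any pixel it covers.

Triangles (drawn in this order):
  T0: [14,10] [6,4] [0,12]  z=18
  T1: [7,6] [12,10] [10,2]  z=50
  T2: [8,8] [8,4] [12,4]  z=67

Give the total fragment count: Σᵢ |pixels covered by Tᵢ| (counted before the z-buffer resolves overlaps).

T0:
  2·area = 100  (B↔C swapped to make it positive)
  edge (14, 10)→(0, 12): d=(-14,2) right/bottom  bias=-1
  edge (0, 12)→(6, 4): d=(6,-8) top-left  bias=+0
  edge (6, 4)→(14, 10): d=(8,6) right/bottom  bias=-1
    (3,2)@(7, 5): e=[84,14,2] → X
    (4,2)@(9, 5): e=[80,30,-10] → .
    (2,3)@(5, 7): e=[60,10,30] → X
    (4,3)@(9, 7): e=[52,42,6] → X
    (5,3)@(11, 7): e=[48,58,-6] → .
    (1,4)@(3, 9): e=[36,6,58] → X
    (5,4)@(11, 9): e=[20,70,10] → X
    (6,4)@(13, 9): e=[16,86,-2] → .
    (0,5)@(1, 11): e=[12,2,86] → X
    (3,5)@(7, 11): e=[0,50,50] → .  [on edge]
    (4,5)@(9, 11): e=[-4,66,38] → .
    (5,5)@(11, 11): e=[-8,82,26] → .
  covered (12 px):
    . . . . . . . .
    . . . . . . . .
    . . . X . . . .
    . . X X X . . .
    . X X X X X . .
    X X X . . . . .
T1:
  2·area = 32  (B↔C swapped to make it positive)
  edge (7, 6)→(10, 2): d=(3,-4) top-left  bias=+0
  edge (10, 2)→(12, 10): d=(2,8) right/bottom  bias=-1
  edge (12, 10)→(7, 6): d=(-5,-4) top-left  bias=+0
    (4,2)@(9, 5): e=[5,14,13] → X
    (5,2)@(11, 5): e=[13,-2,21] → .
    (4,3)@(9, 7): e=[11,18,3] → X
    (5,3)@(11, 7): e=[19,2,11] → X
    (6,3)@(13, 7): e=[27,-14,19] → .
    (4,4)@(9, 9): e=[17,22,-7] → .
    (5,4)@(11, 9): e=[25,6,1] → X
    (6,4)@(13, 9): e=[33,-10,9] → .
    (5,5)@(11, 11): e=[31,10,-9] → .
  covered (4 px):
    . . . . . . . .
    . . . . . . . .
    . . . . X . . .
    . . . . X X . .
    . . . . . X . .
    . . . . . . . .
T2:
  2·area = 16
  edge (8, 8)→(8, 4): d=(0,-4) top-left  bias=+0
  edge (8, 4)→(12, 4): d=(4,0) top-left  bias=+0
  edge (12, 4)→(8, 8): d=(-4,4) right/bottom  bias=-1
    (7,0)@(15, 1): e=[28,-12,0] → .  [on edge]
    (6,1)@(13, 3): e=[20,-4,0] → .  [on edge]
    (4,2)@(9, 5): e=[4,4,8] → X
    (5,2)@(11, 5): e=[12,4,0] → .  [on edge]
    (4,3)@(9, 7): e=[4,12,0] → .  [on edge]
    (3,4)@(7, 9): e=[-4,20,0] → .  [on edge]
    (2,5)@(5, 11): e=[-12,28,0] → .  [on edge]
  covered (1 px):
    . . . . . . . .
    . . . . . . . .
    . . . . X . . .
    . . . . . . . .
    . . . . . . . .
    . . . . . . . .

Final: 17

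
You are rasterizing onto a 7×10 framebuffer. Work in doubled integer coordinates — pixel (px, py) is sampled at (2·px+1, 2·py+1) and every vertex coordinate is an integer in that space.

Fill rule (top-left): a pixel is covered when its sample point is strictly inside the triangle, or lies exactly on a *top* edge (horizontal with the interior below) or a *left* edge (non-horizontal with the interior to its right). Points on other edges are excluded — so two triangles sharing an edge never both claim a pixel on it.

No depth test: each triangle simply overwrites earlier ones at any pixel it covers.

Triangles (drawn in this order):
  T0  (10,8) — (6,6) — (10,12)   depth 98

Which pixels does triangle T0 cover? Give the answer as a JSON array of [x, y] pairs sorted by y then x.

T0:
  2·area = 16  (B↔C swapped to make it positive)
  edge (10, 8)→(10, 12): d=(0,4) right/bottom  bias=-1
  edge (10, 12)→(6, 6): d=(-4,-6) top-left  bias=+0
  edge (6, 6)→(10, 8): d=(4,2) right/bottom  bias=-1
    (3,3)@(7, 7): e=[12,2,2] → X
    (4,3)@(9, 7): e=[4,14,-2] → .
    (3,4)@(7, 9): e=[12,-6,10] → .
    (4,4)@(9, 9): e=[4,6,6] → X
    (5,4)@(11, 9): e=[-4,18,2] → .
    (4,5)@(9, 11): e=[4,-2,14] → .
  covered (2 px):
    . . . . . . .
    . . . . . . .
    . . . . . . .
    . . . X . . .
    . . . . X . .
    . . . . . . .
    . . . . . . .
    . . . . . . .
    . . . . . . .
    . . . . . . .

Final: [[3,3],[4,4]]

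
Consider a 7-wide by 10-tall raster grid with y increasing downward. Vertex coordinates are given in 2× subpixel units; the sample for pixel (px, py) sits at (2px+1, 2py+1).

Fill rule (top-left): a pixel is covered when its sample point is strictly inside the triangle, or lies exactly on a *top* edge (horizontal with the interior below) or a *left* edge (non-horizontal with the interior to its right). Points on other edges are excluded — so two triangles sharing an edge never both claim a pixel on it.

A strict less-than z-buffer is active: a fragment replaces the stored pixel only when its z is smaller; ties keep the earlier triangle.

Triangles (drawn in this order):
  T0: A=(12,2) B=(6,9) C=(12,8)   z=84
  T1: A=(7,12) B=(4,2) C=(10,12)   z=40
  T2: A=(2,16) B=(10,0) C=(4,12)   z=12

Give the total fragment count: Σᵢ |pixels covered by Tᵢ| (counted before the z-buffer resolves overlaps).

T0:
  2·area = 36  (B↔C swapped to make it positive)
  edge (12, 2)→(12, 8): d=(0,6) right/bottom  bias=-1
  edge (12, 8)→(6, 9): d=(-6,1) right/bottom  bias=-1
  edge (6, 9)→(12, 2): d=(6,-7) top-left  bias=+0
    (5,2)@(11, 5): e=[6,19,11] → X
    (6,2)@(13, 5): e=[-6,17,25] → .
    (4,3)@(9, 7): e=[18,9,9] → X
    (6,3)@(13, 7): e=[-6,5,37] → .
    (4,4)@(9, 9): e=[18,-3,21] → .
    (5,4)@(11, 9): e=[6,-5,35] → .
  covered (3 px):
    . . . . . . .
    . . . . . . .
    . . . . . X .
    . . . . X X .
    . . . . . . .
    . . . . . . .
    . . . . . . .
    . . . . . . .
    . . . . . . .
    . . . . . . .
T1:
  2·area = 30
  edge (7, 12)→(4, 2): d=(-3,-10) top-left  bias=+0
  edge (4, 2)→(10, 12): d=(6,10) right/bottom  bias=-1
  edge (10, 12)→(7, 12): d=(-3,0) right/bottom  bias=-1
    (2,2)@(5, 5): e=[1,8,21] → X
    (3,2)@(7, 5): e=[21,-12,21] → .
    (2,3)@(5, 7): e=[-5,20,15] → .
    (3,3)@(7, 7): e=[15,0,15] → .  [on edge]
    (3,4)@(7, 9): e=[9,12,9] → X
    (4,4)@(9, 9): e=[29,-8,9] → .
    (3,5)@(7, 11): e=[3,24,3] → X
    (4,5)@(9, 11): e=[23,4,3] → X
    (5,5)@(11, 11): e=[43,-16,3] → .
    (3,6)@(7, 13): e=[-3,36,-3] → .
    (4,6)@(9, 13): e=[17,16,-3] → .
    (6,8)@(13, 17): e=[45,0,-15] → .  [on edge]
  covered (4 px):
    . . . . . . .
    . . . . . . .
    . . X . . . .
    . . . . . . .
    . . . X . . .
    . . . X X . .
    . . . . . . .
    . . . . . . .
    . . . . . . .
    . . . . . . .
T2:
  degenerate (2·area = 0) — covers nothing

Result: 7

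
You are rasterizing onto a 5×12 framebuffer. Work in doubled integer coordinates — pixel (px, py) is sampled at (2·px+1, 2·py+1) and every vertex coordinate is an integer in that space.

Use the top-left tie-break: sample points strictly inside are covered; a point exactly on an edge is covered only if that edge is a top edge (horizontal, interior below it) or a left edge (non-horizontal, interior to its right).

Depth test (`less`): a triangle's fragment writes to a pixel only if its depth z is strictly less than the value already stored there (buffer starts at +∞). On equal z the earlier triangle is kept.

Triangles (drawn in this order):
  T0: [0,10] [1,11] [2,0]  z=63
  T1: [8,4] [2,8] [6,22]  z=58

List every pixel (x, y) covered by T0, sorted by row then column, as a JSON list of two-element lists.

T0:
  2·area = 12  (B↔C swapped to make it positive)
  edge (0, 10)→(2, 0): d=(2,-10) top-left  bias=+0
  edge (2, 0)→(1, 11): d=(-1,11) right/bottom  bias=-1
  edge (1, 11)→(0, 10): d=(-1,-1) top-left  bias=+0
    (0,2)@(1, 5): e=[0,6,6] → X  [on edge]
    (1,2)@(3, 5): e=[20,-16,8] → .
    (0,3)@(1, 7): e=[4,4,4] → X
    (1,3)@(3, 7): e=[24,-18,6] → .
    (0,4)@(1, 9): e=[8,2,2] → X
    (1,4)@(3, 9): e=[28,-20,4] → .
    (0,5)@(1, 11): e=[12,0,0] → .  [on edge]
    (1,6)@(3, 13): e=[36,-24,0] → .  [on edge]
    (2,7)@(5, 15): e=[60,-48,0] → .  [on edge]
    (3,8)@(7, 17): e=[84,-72,0] → .  [on edge]
    (4,9)@(9, 19): e=[108,-96,0] → .  [on edge]
  covered (3 px):
    . . . . .
    . . . . .
    X . . . .
    X . . . .
    X . . . .
    . . . . .
    . . . . .
    . . . . .
    . . . . .
    . . . . .
    . . . . .
    . . . . .
T1:
  2·area = 100  (B↔C swapped to make it positive)
  edge (8, 4)→(6, 22): d=(-2,18) right/bottom  bias=-1
  edge (6, 22)→(2, 8): d=(-4,-14) top-left  bias=+0
  edge (2, 8)→(8, 4): d=(6,-4) top-left  bias=+0
    (3,2)@(7, 5): e=[16,82,2] → X
    (4,2)@(9, 5): e=[-20,110,10] → .
    (2,3)@(5, 7): e=[48,46,6] → X
    (4,3)@(9, 7): e=[-24,102,22] → .
    (1,4)@(3, 9): e=[80,10,10] → X
    (4,4)@(9, 9): e=[-28,94,34] → .
    (1,5)@(3, 11): e=[76,2,22] → X
    (4,5)@(9, 11): e=[-32,86,46] → .
    (1,6)@(3, 13): e=[72,-6,34] → .
    (2,6)@(5, 13): e=[36,22,42] → X
    (3,6)@(7, 13): e=[0,50,50] → .  [on edge]
    (2,7)@(5, 15): e=[32,14,54] → X
  covered (12 px):
    . . . . .
    . . . . .
    . . . X .
    . . X X .
    . X X X .
    . X X X .
    . . X . .
    . . X . .
    . . X . .
    . . . . .
    . . . . .
    . . . . .

Answer: [[0,2],[0,3],[0,4]]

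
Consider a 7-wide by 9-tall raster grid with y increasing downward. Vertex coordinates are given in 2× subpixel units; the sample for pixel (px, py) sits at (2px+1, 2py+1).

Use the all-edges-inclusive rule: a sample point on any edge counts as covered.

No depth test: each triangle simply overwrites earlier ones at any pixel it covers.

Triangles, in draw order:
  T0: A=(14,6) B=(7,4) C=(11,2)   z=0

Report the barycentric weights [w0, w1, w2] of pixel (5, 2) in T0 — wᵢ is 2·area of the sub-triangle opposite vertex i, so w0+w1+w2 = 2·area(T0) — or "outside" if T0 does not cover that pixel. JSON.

T0:
  2·area = 22
  edge (14, 6)→(7, 4): d=(-7,-2) inclusive
  edge (7, 4)→(11, 2): d=(4,-2) inclusive
  edge (11, 2)→(14, 6): d=(3,4) inclusive
    (6,0)@(13, 1): e=[33,0,-11] → ·  [on edge]
    (4,1)@(9, 3): e=[11,0,11] → █  [on edge]
    (5,1)@(11, 3): e=[15,4,3] → █
    (6,1)@(13, 3): e=[19,8,-5] → ·
    (2,2)@(5, 5): e=[-11,0,33] → ·  [on edge]
    (4,2)@(9, 5): e=[-3,8,17] → ·
    (5,2)@(11, 5): e=[1,12,9] → █
    (6,2)@(13, 5): e=[5,16,1] → █
    (0,3)@(1, 7): e=[-33,0,55] → ·  [on edge]
    (5,3)@(11, 7): e=[-13,20,15] → ·
    (6,3)@(13, 7): e=[-9,24,7] → ·
  covered (4 px):
    · · · · · · ·
    · · · · █ █ ·
    · · · · · █ █
    · · · · · · ·
    · · · · · · ·
    · · · · · · ·
    · · · · · · ·
    · · · · · · ·
    · · · · · · ·

Answer: [12,9,1]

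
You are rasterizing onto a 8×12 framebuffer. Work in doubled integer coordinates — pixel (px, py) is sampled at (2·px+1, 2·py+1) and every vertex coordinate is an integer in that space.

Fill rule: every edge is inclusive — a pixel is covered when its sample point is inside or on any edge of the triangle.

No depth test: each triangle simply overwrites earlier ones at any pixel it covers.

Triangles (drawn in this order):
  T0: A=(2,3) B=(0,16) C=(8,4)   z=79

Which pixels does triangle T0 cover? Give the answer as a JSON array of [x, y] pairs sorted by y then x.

T0:
  2·area = 80  (B↔C swapped to make it positive)
  edge (2, 3)→(8, 4): d=(6,1) inclusive
  edge (8, 4)→(0, 16): d=(-8,12) inclusive
  edge (0, 16)→(2, 3): d=(2,-13) inclusive
    (1,2)@(3, 5): e=[11,52,17] → █
    (2,2)@(5, 5): e=[9,28,43] → █
    (3,2)@(7, 5): e=[7,4,69] → █
    (4,2)@(9, 5): e=[5,-20,95] → ·
    (1,3)@(3, 7): e=[23,36,21] → █
    (3,3)@(7, 7): e=[19,-12,73] → ·
    (1,4)@(3, 9): e=[35,20,25] → █
    (2,4)@(5, 9): e=[33,-4,51] → ·
    (0,5)@(1, 11): e=[49,28,3] → █
    (2,5)@(5, 11): e=[45,-20,55] → ·
    (0,6)@(1, 13): e=[61,12,7] → █
    (1,6)@(3, 13): e=[59,-12,33] → ·
  covered (9 px):
    · · · · · · · ·
    · · · · · · · ·
    · █ █ █ · · · ·
    · █ █ · · · · ·
    · █ · · · · · ·
    █ █ · · · · · ·
    █ · · · · · · ·
    · · · · · · · ·
    · · · · · · · ·
    · · · · · · · ·
    · · · · · · · ·
    · · · · · · · ·

Final: [[1,2],[2,2],[3,2],[1,3],[2,3],[1,4],[0,5],[1,5],[0,6]]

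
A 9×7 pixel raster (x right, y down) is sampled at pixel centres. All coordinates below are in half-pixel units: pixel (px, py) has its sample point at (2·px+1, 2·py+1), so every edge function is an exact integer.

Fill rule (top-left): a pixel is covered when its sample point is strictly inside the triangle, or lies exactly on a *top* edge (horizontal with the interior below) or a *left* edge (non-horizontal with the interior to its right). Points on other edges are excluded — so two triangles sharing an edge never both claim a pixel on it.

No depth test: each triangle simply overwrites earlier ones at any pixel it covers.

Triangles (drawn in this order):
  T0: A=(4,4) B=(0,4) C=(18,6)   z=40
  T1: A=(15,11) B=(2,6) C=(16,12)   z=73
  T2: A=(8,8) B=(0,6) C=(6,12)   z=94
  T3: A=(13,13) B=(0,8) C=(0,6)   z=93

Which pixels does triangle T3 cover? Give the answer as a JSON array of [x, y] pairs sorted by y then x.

T0:
  2·area = 8  (B↔C swapped to make it positive)
  edge (4, 4)→(18, 6): d=(14,2) right/bottom  bias=-1
  edge (18, 6)→(0, 4): d=(-18,-2) top-left  bias=+0
  edge (0, 4)→(4, 4): d=(4,0) top-left  bias=+0
    (4,2)@(9, 5): e=[4,0,4] → █  [on edge]
    (5,2)@(11, 5): e=[0,4,4] → ·  [on edge]
    (4,3)@(9, 7): e=[32,-36,12] → ·
  covered (1 px):
    · · · · · · · · ·
    · · · · · · · · ·
    · · · · █ · · · ·
    · · · · · · · · ·
    · · · · · · · · ·
    · · · · · · · · ·
    · · · · · · · · ·
T1:
  2·area = 8  (B↔C swapped to make it positive)
  edge (15, 11)→(16, 12): d=(1,1) right/bottom  bias=-1
  edge (16, 12)→(2, 6): d=(-14,-6) top-left  bias=+0
  edge (2, 6)→(15, 11): d=(13,5) right/bottom  bias=-1
    (2,0)@(5, 1): e=[0,88,-80] → ·  [on edge]
    (3,1)@(7, 3): e=[0,72,-64] → ·  [on edge]
    (4,2)@(9, 5): e=[0,56,-48] → ·  [on edge]
    (5,3)@(11, 7): e=[0,40,-32] → ·  [on edge]
    (4,4)@(9, 9): e=[4,0,4] → █  [on edge]
    (5,4)@(11, 9): e=[2,12,-6] → ·
    (6,4)@(13, 9): e=[0,24,-16] → ·  [on edge]
    (4,5)@(9, 11): e=[6,-28,30] → ·
    (7,5)@(15, 11): e=[0,8,0] → ·  [on edge]
    (8,6)@(17, 13): e=[0,-8,16] → ·  [on edge]
  covered (1 px):
    · · · · · · · · ·
    · · · · · · · · ·
    · · · · · · · · ·
    · · · · · · · · ·
    · · · · █ · · · ·
    · · · · · · · · ·
    · · · · · · · · ·
T2:
  2·area = 36  (B↔C swapped to make it positive)
  edge (8, 8)→(6, 12): d=(-2,4) right/bottom  bias=-1
  edge (6, 12)→(0, 6): d=(-6,-6) top-left  bias=+0
  edge (0, 6)→(8, 8): d=(8,2) right/bottom  bias=-1
    (0,3)@(1, 7): e=[30,0,6] → █  [on edge]
    (1,3)@(3, 7): e=[22,12,2] → █
    (2,3)@(5, 7): e=[14,24,-2] → ·
    (0,4)@(1, 9): e=[26,-12,22] → ·
    (1,4)@(3, 9): e=[18,0,18] → █  [on edge]
    (2,4)@(5, 9): e=[10,12,14] → █
    (3,4)@(7, 9): e=[2,24,10] → █
    (4,4)@(9, 9): e=[-6,36,6] → ·
    (1,5)@(3, 11): e=[14,-12,34] → ·
    (2,5)@(5, 11): e=[6,0,30] → █  [on edge]
    (3,5)@(7, 11): e=[-2,12,26] → ·
    (2,6)@(5, 13): e=[2,-12,46] → ·
    (3,6)@(7, 13): e=[-6,0,42] → ·  [on edge]
  covered (6 px):
    · · · · · · · · ·
    · · · · · · · · ·
    · · · · · · · · ·
    █ █ · · · · · · ·
    · █ █ █ · · · · ·
    · · █ · · · · · ·
    · · · · · · · · ·
T3:
  2·area = 26
  edge (13, 13)→(0, 8): d=(-13,-5) top-left  bias=+0
  edge (0, 8)→(0, 6): d=(0,-2) top-left  bias=+0
  edge (0, 6)→(13, 13): d=(13,7) right/bottom  bias=-1
    (0,3)@(1, 7): e=[18,2,6] → █
    (1,3)@(3, 7): e=[28,6,-8] → ·
    (0,4)@(1, 9): e=[-8,2,32] → ·
    (1,4)@(3, 9): e=[2,6,18] → █
    (2,4)@(5, 9): e=[12,10,4] → █
    (3,4)@(7, 9): e=[22,14,-10] → ·
    (1,5)@(3, 11): e=[-24,6,44] → ·
    (2,5)@(5, 11): e=[-14,10,30] → ·
    (4,5)@(9, 11): e=[6,18,2] → █
    (5,5)@(11, 11): e=[16,22,-12] → ·
    (4,6)@(9, 13): e=[-20,18,28] → ·
    (6,6)@(13, 13): e=[0,26,0] → ·  [on edge]
  covered (4 px):
    · · · · · · · · ·
    · · · · · · · · ·
    · · · · · · · · ·
    █ · · · · · · · ·
    · █ █ · · · · · ·
    · · · · █ · · · ·
    · · · · · · · · ·

Answer: [[0,3],[1,4],[2,4],[4,5]]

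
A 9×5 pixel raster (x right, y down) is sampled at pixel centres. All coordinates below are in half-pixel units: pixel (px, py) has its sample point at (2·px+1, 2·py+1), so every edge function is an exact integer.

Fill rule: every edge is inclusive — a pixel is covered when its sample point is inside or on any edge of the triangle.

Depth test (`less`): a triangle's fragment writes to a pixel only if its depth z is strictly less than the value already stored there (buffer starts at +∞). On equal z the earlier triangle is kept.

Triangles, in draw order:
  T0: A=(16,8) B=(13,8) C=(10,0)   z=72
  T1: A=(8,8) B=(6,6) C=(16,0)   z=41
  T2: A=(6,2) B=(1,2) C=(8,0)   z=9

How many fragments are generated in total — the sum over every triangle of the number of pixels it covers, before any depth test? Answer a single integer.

T0:
  2·area = 24
  edge (16, 8)→(13, 8): d=(-3,0) inclusive
  edge (13, 8)→(10, 0): d=(-3,-8) inclusive
  edge (10, 0)→(16, 8): d=(6,8) inclusive
    (6,2)@(13, 5): e=[9,9,6] → █
    (7,2)@(15, 5): e=[9,25,-10] → ·
    (6,3)@(13, 7): e=[3,3,18] → █
    (7,3)@(15, 7): e=[3,19,2] → █
    (8,3)@(17, 7): e=[3,35,-14] → ·
    (6,4)@(13, 9): e=[-3,-3,30] → ·
    (7,4)@(15, 9): e=[-3,13,14] → ·
  covered (3 px):
    · · · · · · · · ·
    · · · · · · · · ·
    · · · · · · █ · ·
    · · · · · · █ █ ·
    · · · · · · · · ·
T1:
  2·area = 32
  edge (8, 8)→(6, 6): d=(-2,-2) inclusive
  edge (6, 6)→(16, 0): d=(10,-6) inclusive
  edge (16, 0)→(8, 8): d=(-8,8) inclusive
    (0,0)@(1, 1): e=[0,-80,112] → ·  [on edge]
    (7,0)@(15, 1): e=[28,4,0] → █  [on edge]
    (8,0)@(17, 1): e=[32,16,-16] → ·
    (1,1)@(3, 3): e=[0,-48,80] → ·  [on edge]
    (5,1)@(11, 3): e=[16,0,16] → █  [on edge]
    (6,1)@(13, 3): e=[20,12,0] → █  [on edge]
    (7,1)@(15, 3): e=[24,24,-16] → ·
    (2,2)@(5, 5): e=[0,-16,48] → ·  [on edge]
    (4,2)@(9, 5): e=[8,8,16] → █
    (5,2)@(11, 5): e=[12,20,0] → █  [on edge]
    (6,2)@(13, 5): e=[16,32,-16] → ·
    (3,3)@(7, 7): e=[0,16,16] → █  [on edge]
    (4,3)@(9, 7): e=[4,28,0] → █  [on edge]
    (0,4)@(1, 9): e=[-16,0,48] → ·  [on edge]
    (3,4)@(7, 9): e=[-4,36,0] → ·  [on edge]
    (4,4)@(9, 9): e=[0,48,-16] → ·  [on edge]
  covered (7 px):
    · · · · · · · █ ·
    · · · · · █ █ · ·
    · · · · █ █ · · ·
    · · · █ █ · · · ·
    · · · · · · · · ·
T2:
  2·area = 10
  edge (6, 2)→(1, 2): d=(-5,0) inclusive
  edge (1, 2)→(8, 0): d=(7,-2) inclusive
  edge (8, 0)→(6, 2): d=(-2,2) inclusive
    (2,0)@(5, 1): e=[5,1,4] → █
    (3,0)@(7, 1): e=[5,5,0] → █  [on edge]
    (4,0)@(9, 1): e=[5,9,-4] → ·
    (2,1)@(5, 3): e=[-5,15,0] → ·  [on edge]
    (3,1)@(7, 3): e=[-5,19,-4] → ·
    (1,2)@(3, 5): e=[-15,25,0] → ·  [on edge]
    (0,3)@(1, 7): e=[-25,35,0] → ·  [on edge]
  covered (2 px):
    · · █ █ · · · · ·
    · · · · · · · · ·
    · · · · · · · · ·
    · · · · · · · · ·
    · · · · · · · · ·

Final: 12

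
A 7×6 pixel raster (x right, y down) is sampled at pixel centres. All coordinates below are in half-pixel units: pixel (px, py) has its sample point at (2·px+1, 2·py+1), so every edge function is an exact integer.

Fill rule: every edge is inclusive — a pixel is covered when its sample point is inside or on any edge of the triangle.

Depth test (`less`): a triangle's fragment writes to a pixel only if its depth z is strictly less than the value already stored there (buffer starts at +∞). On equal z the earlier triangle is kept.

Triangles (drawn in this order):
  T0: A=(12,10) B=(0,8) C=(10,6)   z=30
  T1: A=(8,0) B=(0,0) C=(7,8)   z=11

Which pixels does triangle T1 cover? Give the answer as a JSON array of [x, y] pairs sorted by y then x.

T0:
  2·area = 44
  edge (12, 10)→(0, 8): d=(-12,-2) inclusive
  edge (0, 8)→(10, 6): d=(10,-2) inclusive
  edge (10, 6)→(12, 10): d=(2,4) inclusive
    (2,3)@(5, 7): e=[22,0,22] → X  [on edge]
    (3,3)@(7, 7): e=[26,4,14] → X
    (4,3)@(9, 7): e=[30,8,6] → X
    (5,3)@(11, 7): e=[34,12,-2] → .
    (2,4)@(5, 9): e=[-2,20,26] → .
    (3,4)@(7, 9): e=[2,24,18] → X
    (5,4)@(11, 9): e=[10,32,2] → X
    (6,4)@(13, 9): e=[14,36,-6] → .
    (3,5)@(7, 11): e=[-22,44,22] → .
    (4,5)@(9, 11): e=[-18,48,14] → .
    (5,5)@(11, 11): e=[-14,52,6] → .
  covered (6 px):
    . . . . . . .
    . . . . . . .
    . . . . . . .
    . . X X X . .
    . . . X X X .
    . . . . . . .
T1:
  2·area = 64  (B↔C swapped to make it positive)
  edge (8, 0)→(7, 8): d=(-1,8) inclusive
  edge (7, 8)→(0, 0): d=(-7,-8) inclusive
  edge (0, 0)→(8, 0): d=(8,0) inclusive
    (0,0)@(1, 1): e=[55,1,8] → X
    (1,0)@(3, 1): e=[39,17,8] → X
    (2,0)@(5, 1): e=[23,33,8] → X
    (3,0)@(7, 1): e=[7,49,8] → X
    (4,0)@(9, 1): e=[-9,65,8] → .
    (0,1)@(1, 3): e=[53,-13,24] → .
    (1,1)@(3, 3): e=[37,3,24] → X
    (4,1)@(9, 3): e=[-11,51,24] → .
    (1,2)@(3, 5): e=[35,-11,40] → .
    (2,2)@(5, 5): e=[19,5,40] → X
    (4,2)@(9, 5): e=[-13,37,40] → .
    (2,3)@(5, 7): e=[17,-9,56] → .
  covered (10 px):
    X X X X . . .
    . X X X . . .
    . . X X . . .
    . . . X . . .
    . . . . . . .
    . . . . . . .

Final: [[0,0],[1,0],[2,0],[3,0],[1,1],[2,1],[3,1],[2,2],[3,2],[3,3]]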